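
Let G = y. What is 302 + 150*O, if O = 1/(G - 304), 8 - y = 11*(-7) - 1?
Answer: 32843/109 ≈ 301.31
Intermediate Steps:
y = 86 (y = 8 - (11*(-7) - 1) = 8 - (-77 - 1) = 8 - 1*(-78) = 8 + 78 = 86)
G = 86
O = -1/218 (O = 1/(86 - 304) = 1/(-218) = -1/218 ≈ -0.0045872)
302 + 150*O = 302 + 150*(-1/218) = 302 - 75/109 = 32843/109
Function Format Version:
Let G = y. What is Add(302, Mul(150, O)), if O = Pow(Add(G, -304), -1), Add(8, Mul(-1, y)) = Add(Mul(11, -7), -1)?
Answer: Rational(32843, 109) ≈ 301.31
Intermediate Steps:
y = 86 (y = Add(8, Mul(-1, Add(Mul(11, -7), -1))) = Add(8, Mul(-1, Add(-77, -1))) = Add(8, Mul(-1, -78)) = Add(8, 78) = 86)
G = 86
O = Rational(-1, 218) (O = Pow(Add(86, -304), -1) = Pow(-218, -1) = Rational(-1, 218) ≈ -0.0045872)
Add(302, Mul(150, O)) = Add(302, Mul(150, Rational(-1, 218))) = Add(302, Rational(-75, 109)) = Rational(32843, 109)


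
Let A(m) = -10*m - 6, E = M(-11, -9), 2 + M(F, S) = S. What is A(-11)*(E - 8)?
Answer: -1976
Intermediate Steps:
M(F, S) = -2 + S
E = -11 (E = -2 - 9 = -11)
A(m) = -6 - 10*m
A(-11)*(E - 8) = (-6 - 10*(-11))*(-11 - 8) = (-6 + 110)*(-19) = 104*(-19) = -1976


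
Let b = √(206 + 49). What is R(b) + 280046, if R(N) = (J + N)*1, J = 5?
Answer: 280051 + √255 ≈ 2.8007e+5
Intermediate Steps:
b = √255 ≈ 15.969
R(N) = 5 + N (R(N) = (5 + N)*1 = 5 + N)
R(b) + 280046 = (5 + √255) + 280046 = 280051 + √255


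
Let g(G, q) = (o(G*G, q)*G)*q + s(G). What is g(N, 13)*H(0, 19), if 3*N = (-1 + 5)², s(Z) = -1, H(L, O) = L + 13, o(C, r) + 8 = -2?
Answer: -27079/3 ≈ -9026.3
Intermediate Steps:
o(C, r) = -10 (o(C, r) = -8 - 2 = -10)
H(L, O) = 13 + L
N = 16/3 (N = (-1 + 5)²/3 = (⅓)*4² = (⅓)*16 = 16/3 ≈ 5.3333)
g(G, q) = -1 - 10*G*q (g(G, q) = (-10*G)*q - 1 = -10*G*q - 1 = -1 - 10*G*q)
g(N, 13)*H(0, 19) = (-1 - 10*16/3*13)*(13 + 0) = (-1 - 2080/3)*13 = -2083/3*13 = -27079/3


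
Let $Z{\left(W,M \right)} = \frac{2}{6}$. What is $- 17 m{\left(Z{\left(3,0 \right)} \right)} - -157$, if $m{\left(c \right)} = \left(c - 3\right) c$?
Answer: $\frac{1549}{9} \approx 172.11$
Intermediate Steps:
$Z{\left(W,M \right)} = \frac{1}{3}$ ($Z{\left(W,M \right)} = 2 \cdot \frac{1}{6} = \frac{1}{3}$)
$m{\left(c \right)} = c \left(-3 + c\right)$ ($m{\left(c \right)} = \left(-3 + c\right) c = c \left(-3 + c\right)$)
$- 17 m{\left(Z{\left(3,0 \right)} \right)} - -157 = - 17 \frac{-3 + \frac{1}{3}}{3} - -157 = - 17 \cdot \frac{1}{3} \left(- \frac{8}{3}\right) + 157 = \left(-17\right) \left(- \frac{8}{9}\right) + 157 = \frac{136}{9} + 157 = \frac{1549}{9}$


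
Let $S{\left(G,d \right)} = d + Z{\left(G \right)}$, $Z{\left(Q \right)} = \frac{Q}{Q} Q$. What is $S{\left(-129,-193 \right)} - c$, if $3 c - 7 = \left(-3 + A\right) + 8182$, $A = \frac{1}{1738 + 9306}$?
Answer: $- \frac{33691563}{11044} \approx -3050.7$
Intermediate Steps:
$Z{\left(Q \right)} = Q$ ($Z{\left(Q \right)} = 1 Q = Q$)
$A = \frac{1}{11044} \approx 9.0547 \cdot 10^{-5}$
$S{\left(G,d \right)} = G + d$ ($S{\left(G,d \right)} = d + G = G + d$)
$c = \frac{30135395}{11044}$ ($c = \frac{7}{3} + \frac{\left(-3 + \frac{1}{11044}\right) + 8182}{3} = \frac{7}{3} + \frac{- \frac{33131}{11044} + 8182}{3} = \frac{7}{3} + \frac{1}{3} \cdot \frac{90328877}{11044} = \frac{7}{3} + \frac{90328877}{33132} = \frac{30135395}{11044} \approx 2728.7$)
$S{\left(-129,-193 \right)} - c = \left(-129 - 193\right) - \frac{30135395}{11044} = -322 - \frac{30135395}{11044} = - \frac{33691563}{11044}$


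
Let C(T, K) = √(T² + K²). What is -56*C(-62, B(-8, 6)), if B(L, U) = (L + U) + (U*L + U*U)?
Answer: -112*√1010 ≈ -3559.4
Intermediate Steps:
B(L, U) = L + U + U² + L*U (B(L, U) = (L + U) + (L*U + U²) = (L + U) + (U² + L*U) = L + U + U² + L*U)
C(T, K) = √(K² + T²)
-56*C(-62, B(-8, 6)) = -56*√((-8 + 6 + 6² - 8*6)² + (-62)²) = -56*√((-8 + 6 + 36 - 48)² + 3844) = -56*√((-14)² + 3844) = -56*√(196 + 3844) = -112*√1010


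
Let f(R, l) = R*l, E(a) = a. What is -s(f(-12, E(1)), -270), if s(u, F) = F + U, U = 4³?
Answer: 206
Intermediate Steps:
U = 64
s(u, F) = 64 + F (s(u, F) = F + 64 = 64 + F)
-s(f(-12, E(1)), -270) = -(64 - 270) = -1*(-206) = 206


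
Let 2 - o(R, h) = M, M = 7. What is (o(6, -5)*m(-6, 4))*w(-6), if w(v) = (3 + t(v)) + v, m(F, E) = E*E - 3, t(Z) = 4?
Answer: -65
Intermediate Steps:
o(R, h) = -5 (o(R, h) = 2 - 1*7 = 2 - 7 = -5)
m(F, E) = -3 + E² (m(F, E) = E² - 3 = -3 + E²)
w(v) = 7 + v (w(v) = (3 + 4) + v = 7 + v)
(o(6, -5)*m(-6, 4))*w(-6) = (-5*(-3 + 4²))*(7 - 6) = -5*(-3 + 16)*1 = -5*13*1 = -65*1 = -65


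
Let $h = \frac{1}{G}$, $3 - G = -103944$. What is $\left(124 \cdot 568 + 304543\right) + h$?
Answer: $\frac{38977526326}{103947} \approx 3.7498 \cdot 10^{5}$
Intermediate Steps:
$G = 103947$ ($G = 3 - -103944 = 3 + 103944 = 103947$)
$h = \frac{1}{103947} \approx 9.6203 \cdot 10^{-6}$
$\left(124 \cdot 568 + 304543\right) + h = \left(124 \cdot 568 + 304543\right) + \frac{1}{103947} = \left(70432 + 304543\right) + \frac{1}{103947} = 374975 + \frac{1}{103947} = \frac{38977526326}{103947}$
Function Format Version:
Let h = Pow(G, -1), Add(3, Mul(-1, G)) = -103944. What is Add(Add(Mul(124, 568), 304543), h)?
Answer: Rational(38977526326, 103947) ≈ 3.7498e+5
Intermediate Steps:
G = 103947 (G = Add(3, Mul(-1, -103944)) = Add(3, 103944) = 103947)
h = Rational(1, 103947) (h = Pow(103947, -1) = Rational(1, 103947) ≈ 9.6203e-6)
Add(Add(Mul(124, 568), 304543), h) = Add(Add(Mul(124, 568), 304543), Rational(1, 103947)) = Add(Add(70432, 304543), Rational(1, 103947)) = Add(374975, Rational(1, 103947)) = Rational(38977526326, 103947)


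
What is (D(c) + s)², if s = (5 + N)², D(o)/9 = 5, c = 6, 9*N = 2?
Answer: 34269316/6561 ≈ 5223.2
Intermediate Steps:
N = 2/9 (N = (⅑)*2 = 2/9 ≈ 0.22222)
D(o) = 45 (D(o) = 9*5 = 45)
s = 2209/81 (s = (5 + 2/9)² = (47/9)² = 2209/81 ≈ 27.272)
(D(c) + s)² = (45 + 2209/81)² = (5854/81)² = 34269316/6561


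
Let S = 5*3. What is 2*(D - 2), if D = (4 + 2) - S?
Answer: -22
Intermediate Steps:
S = 15
D = -9 (D = (4 + 2) - 1*15 = 6 - 15 = -9)
2*(D - 2) = 2*(-9 - 2) = 2*(-11) = -22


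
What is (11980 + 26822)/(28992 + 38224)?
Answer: 19401/33608 ≈ 0.57727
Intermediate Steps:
(11980 + 26822)/(28992 + 38224) = 38802/67216 = 38802*(1/67216) = 19401/33608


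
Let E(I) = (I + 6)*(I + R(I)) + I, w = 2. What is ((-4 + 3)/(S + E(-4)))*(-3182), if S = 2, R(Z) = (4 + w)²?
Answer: 1591/31 ≈ 51.323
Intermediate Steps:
R(Z) = 36 (R(Z) = (4 + 2)² = 6² = 36)
E(I) = I + (6 + I)*(36 + I) (E(I) = (I + 6)*(I + 36) + I = (6 + I)*(36 + I) + I = I + (6 + I)*(36 + I))
((-4 + 3)/(S + E(-4)))*(-3182) = ((-4 + 3)/(2 + (216 + (-4)² + 43*(-4))))*(-3182) = -1/(2 + (216 + 16 - 172))*(-3182) = -1/(2 + 60)*(-3182) = -1/62*(-3182) = 1591/31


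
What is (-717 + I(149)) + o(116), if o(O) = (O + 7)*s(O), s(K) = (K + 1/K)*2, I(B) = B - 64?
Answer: 1618555/58 ≈ 27906.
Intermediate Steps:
I(B) = -64 + B
s(K) = 2*K + 2/K (s(K) = (K + 1/K)*2 = 2*K + 2/K)
o(O) = (7 + O)*(2*O + 2/O) (o(O) = (O + 7)*(2*O + 2/O) = (7 + O)*(2*O + 2/O))
(-717 + I(149)) + o(116) = (-717 + (-64 + 149)) + 2*(1 + 116**2)*(7 + 116)/116 = (-717 + 85) + 2*(1/116)*(1 + 13456)*123 = -632 + 2*(1/116)*13457*123 = -632 + 1655211/58 = 1618555/58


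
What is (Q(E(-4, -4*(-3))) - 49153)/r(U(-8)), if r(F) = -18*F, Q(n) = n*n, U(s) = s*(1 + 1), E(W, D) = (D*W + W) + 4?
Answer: -46849/288 ≈ -162.67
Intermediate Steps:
E(W, D) = 4 + W + D*W (E(W, D) = (W + D*W) + 4 = 4 + W + D*W)
U(s) = 2*s (U(s) = s*2 = 2*s)
Q(n) = n**2
(Q(E(-4, -4*(-3))) - 49153)/r(U(-8)) = ((4 - 4 - 4*(-3)*(-4))**2 - 49153)/((-36*(-8))) = ((4 - 4 + 12*(-4))**2 - 49153)/((-18*(-16))) = ((4 - 4 - 48)**2 - 49153)/288 = ((-48)**2 - 49153)*(1/288) = (2304 - 49153)*(1/288) = -46849*1/288 = -46849/288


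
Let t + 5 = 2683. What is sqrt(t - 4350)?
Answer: 2*I*sqrt(418) ≈ 40.89*I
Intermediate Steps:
t = 2678 (t = -5 + 2683 = 2678)
sqrt(t - 4350) = sqrt(2678 - 4350) = sqrt(-1672) = 2*I*sqrt(418)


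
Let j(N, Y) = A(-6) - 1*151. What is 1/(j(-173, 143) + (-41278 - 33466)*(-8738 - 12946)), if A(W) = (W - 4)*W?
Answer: 1/1620748805 ≈ 6.1700e-10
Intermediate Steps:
A(W) = W*(-4 + W) (A(W) = (-4 + W)*W = W*(-4 + W))
j(N, Y) = -91 (j(N, Y) = -6*(-4 - 6) - 1*151 = -6*(-10) - 151 = 60 - 151 = -91)
1/(j(-173, 143) + (-41278 - 33466)*(-8738 - 12946)) = 1/(-91 + (-41278 - 33466)*(-8738 - 12946)) = 1/(-91 - 74744*(-21684)) = 1/(-91 + 1620748896) = 1/1620748805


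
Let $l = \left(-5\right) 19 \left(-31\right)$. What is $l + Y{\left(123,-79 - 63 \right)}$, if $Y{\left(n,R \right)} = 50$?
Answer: $2995$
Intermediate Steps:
$l = 2945$ ($l = \left(-95\right) \left(-31\right) = 2945$)
$l + Y{\left(123,-79 - 63 \right)} = 2945 + 50 = 2995$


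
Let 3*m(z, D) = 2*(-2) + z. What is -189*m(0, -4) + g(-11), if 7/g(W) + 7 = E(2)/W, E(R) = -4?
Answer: 18319/73 ≈ 250.95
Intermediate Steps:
m(z, D) = -4/3 + z/3 (m(z, D) = (2*(-2) + z)/3 = (-4 + z)/3 = -4/3 + z/3)
g(W) = 7/(-7 - 4/W)
-189*m(0, -4) + g(-11) = -189*(-4/3 + (⅓)*0) - 7*(-11)/(4 + 7*(-11)) = -189*(-4/3 + 0) - 7*(-11)/(4 - 77) = -189*(-4/3) - 7*(-11)/(-73) = 252 - 7*(-11)*(-1/73) = 252 - 77/73 = 18319/73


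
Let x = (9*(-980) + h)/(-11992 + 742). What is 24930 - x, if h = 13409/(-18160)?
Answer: 5093038815391/204300000 ≈ 24929.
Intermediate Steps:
h = -13409/18160 (h = 13409*(-1/18160) = -13409/18160 ≈ -0.73838)
x = 160184609/204300000 (x = (9*(-980) - 13409/18160)/(-11992 + 742) = (-8820 - 13409/18160)/(-11250) = -160184609/18160*(-1/11250) = 160184609/204300000 ≈ 0.78407)
24930 - x = 24930 - 1*160184609/204300000 = 24930 - 160184609/204300000 = 5093038815391/204300000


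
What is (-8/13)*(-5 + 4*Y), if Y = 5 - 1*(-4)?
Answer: -248/13 ≈ -19.077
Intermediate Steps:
Y = 9 (Y = 5 + 4 = 9)
(-8/13)*(-5 + 4*Y) = (-8/13)*(-5 + 4*9) = (-8*1/13)*(-5 + 36) = -8/13*31 = -248/13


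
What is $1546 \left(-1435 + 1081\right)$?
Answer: $-547284$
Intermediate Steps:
$1546 \left(-1435 + 1081\right) = 1546 \left(-354\right) = -547284$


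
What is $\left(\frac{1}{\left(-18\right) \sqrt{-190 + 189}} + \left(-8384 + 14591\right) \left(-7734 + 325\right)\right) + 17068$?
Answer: $-45970595 + \frac{i}{18} \approx -4.5971 \cdot 10^{7} + 0.055556 i$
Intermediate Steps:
$\left(\frac{1}{\left(-18\right) \sqrt{-190 + 189}} + \left(-8384 + 14591\right) \left(-7734 + 325\right)\right) + 17068 = \left(\frac{1}{\left(-18\right) \sqrt{-1}} + 6207 \left(-7409\right)\right) + 17068 = \left(\frac{1}{\left(-18\right) i} - 45987663\right) + 17068 = \left(\frac{i}{18} - 45987663\right) + 17068 = \left(-45987663 + \frac{i}{18}\right) + 17068 = -45970595 + \frac{i}{18}$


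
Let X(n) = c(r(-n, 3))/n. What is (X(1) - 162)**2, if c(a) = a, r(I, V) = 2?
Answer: 25600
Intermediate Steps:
X(n) = 2/n
(X(1) - 162)**2 = (2/1 - 162)**2 = (2*1 - 162)**2 = (2 - 162)**2 = (-160)**2 = 25600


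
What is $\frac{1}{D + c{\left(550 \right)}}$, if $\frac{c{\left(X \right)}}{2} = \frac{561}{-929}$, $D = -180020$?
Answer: $- \frac{929}{167239702} \approx -5.5549 \cdot 10^{-6}$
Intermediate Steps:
$c{\left(X \right)} = - \frac{1122}{929}$ ($c{\left(X \right)} = 2 \frac{561}{-929} = 2 \cdot 561 \left(- \frac{1}{929}\right) = 2 \left(- \frac{561}{929}\right) = - \frac{1122}{929}$)
$\frac{1}{D + c{\left(550 \right)}} = \frac{1}{-180020 - \frac{1122}{929}} = \frac{1}{- \frac{167239702}{929}} = - \frac{929}{167239702}$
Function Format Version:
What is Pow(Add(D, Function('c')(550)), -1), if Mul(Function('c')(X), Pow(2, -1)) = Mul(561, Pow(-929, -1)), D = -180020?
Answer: Rational(-929, 167239702) ≈ -5.5549e-6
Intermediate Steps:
Function('c')(X) = Rational(-1122, 929) (Function('c')(X) = Mul(2, Mul(561, Pow(-929, -1))) = Mul(2, Mul(561, Rational(-1, 929))) = Mul(2, Rational(-561, 929)) = Rational(-1122, 929))
Pow(Add(D, Function('c')(550)), -1) = Pow(Add(-180020, Rational(-1122, 929)), -1) = Pow(Rational(-167239702, 929), -1) = Rational(-929, 167239702)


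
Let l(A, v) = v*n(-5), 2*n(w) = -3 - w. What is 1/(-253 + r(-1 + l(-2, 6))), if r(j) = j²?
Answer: -1/228 ≈ -0.0043860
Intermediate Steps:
n(w) = -3/2 - w/2 (n(w) = (-3 - w)/2 = -3/2 - w/2)
l(A, v) = v (l(A, v) = v*(-3/2 - ½*(-5)) = v*(-3/2 + 5/2) = v*1 = v)
1/(-253 + r(-1 + l(-2, 6))) = 1/(-253 + (-1 + 6)²) = 1/(-253 + 5²) = 1/(-253 + 25) = 1/(-228) = -1/228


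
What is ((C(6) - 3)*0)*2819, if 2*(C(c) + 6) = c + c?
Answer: 0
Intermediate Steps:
C(c) = -6 + c (C(c) = -6 + (c + c)/2 = -6 + (2*c)/2 = -6 + c)
((C(6) - 3)*0)*2819 = (((-6 + 6) - 3)*0)*2819 = ((0 - 3)*0)*2819 = -3*0*2819 = 0*2819 = 0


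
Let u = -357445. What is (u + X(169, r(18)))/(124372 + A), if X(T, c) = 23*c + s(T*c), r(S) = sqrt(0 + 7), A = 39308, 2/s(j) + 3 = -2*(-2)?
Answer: -357443/163680 + 23*sqrt(7)/163680 ≈ -2.1834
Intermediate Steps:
s(j) = 2 (s(j) = 2/(-3 - 2*(-2)) = 2/(-3 + 4) = 2/1 = 2*1 = 2)
r(S) = sqrt(7)
X(T, c) = 2 + 23*c (X(T, c) = 23*c + 2 = 2 + 23*c)
(u + X(169, r(18)))/(124372 + A) = (-357445 + (2 + 23*sqrt(7)))/(124372 + 39308) = (-357443 + 23*sqrt(7))/163680 = (-357443 + 23*sqrt(7))*(1/163680) = -357443/163680 + 23*sqrt(7)/163680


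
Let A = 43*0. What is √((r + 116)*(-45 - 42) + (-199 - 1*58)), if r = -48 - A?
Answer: I*√6173 ≈ 78.568*I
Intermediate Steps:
A = 0
r = -48 (r = -48 - 1*0 = -48 + 0 = -48)
√((r + 116)*(-45 - 42) + (-199 - 1*58)) = √((-48 + 116)*(-45 - 42) + (-199 - 1*58)) = √(68*(-87) + (-199 - 58)) = √(-5916 - 257) = √(-6173) = I*√6173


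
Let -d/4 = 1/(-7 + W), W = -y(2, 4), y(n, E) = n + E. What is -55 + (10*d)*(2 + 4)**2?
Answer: 725/13 ≈ 55.769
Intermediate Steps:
y(n, E) = E + n
W = -6 (W = -(4 + 2) = -1*6 = -6)
d = 4/13 (d = -4/(-7 - 6) = -4/(-13) = -4*(-1/13) = 4/13 ≈ 0.30769)
-55 + (10*d)*(2 + 4)**2 = -55 + (10*(4/13))*(2 + 4)**2 = -55 + (40/13)*6**2 = -55 + (40/13)*36 = -55 + 1440/13 = 725/13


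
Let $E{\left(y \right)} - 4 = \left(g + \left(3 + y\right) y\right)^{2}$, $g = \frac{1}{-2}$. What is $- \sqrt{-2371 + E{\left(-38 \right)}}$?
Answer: $- \frac{\sqrt{7060813}}{2} \approx -1328.6$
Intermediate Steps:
$g = - \frac{1}{2} \approx -0.5$
$E{\left(y \right)} = 4 + \left(- \frac{1}{2} + y \left(3 + y\right)\right)^{2}$ ($E{\left(y \right)} = 4 + \left(- \frac{1}{2} + \left(3 + y\right) y\right)^{2} = 4 + \left(- \frac{1}{2} + y \left(3 + y\right)\right)^{2}$)
$- \sqrt{-2371 + E{\left(-38 \right)}} = - \sqrt{-2371 + \left(4 + \frac{\left(-1 + 2 \left(-38\right)^{2} + 6 \left(-38\right)\right)^{2}}{4}\right)} = - \sqrt{-2371 + \left(4 + \frac{\left(-1 + 2 \cdot 1444 - 228\right)^{2}}{4}\right)} = - \sqrt{-2371 + \left(4 + \frac{\left(-1 + 2888 - 228\right)^{2}}{4}\right)} = - \sqrt{-2371 + \left(4 + \frac{2659^{2}}{4}\right)} = - \sqrt{-2371 + \left(4 + \frac{1}{4} \cdot 7070281\right)} = - \sqrt{-2371 + \left(4 + \frac{7070281}{4}\right)} = - \sqrt{-2371 + \frac{7070297}{4}} = - \sqrt{\frac{7060813}{4}} = - \frac{\sqrt{7060813}}{2}$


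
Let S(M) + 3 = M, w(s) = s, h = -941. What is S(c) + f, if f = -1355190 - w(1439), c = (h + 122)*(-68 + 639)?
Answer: -1824281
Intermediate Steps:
c = -467649 (c = (-941 + 122)*(-68 + 639) = -819*571 = -467649)
S(M) = -3 + M
f = -1356629 (f = -1355190 - 1*1439 = -1355190 - 1439 = -1356629)
S(c) + f = (-3 - 467649) - 1356629 = -467652 - 1356629 = -1824281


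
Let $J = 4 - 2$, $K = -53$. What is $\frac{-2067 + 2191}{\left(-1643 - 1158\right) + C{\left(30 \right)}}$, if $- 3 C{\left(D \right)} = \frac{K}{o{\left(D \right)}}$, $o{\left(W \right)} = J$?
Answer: $- \frac{744}{16753} \approx -0.04441$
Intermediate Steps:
$J = 2$
$o{\left(W \right)} = 2$
$C{\left(D \right)} = \frac{53}{6}$ ($C{\left(D \right)} = - \frac{\left(-53\right) \frac{1}{2}}{3} = \left(- \frac{1}{3}\right) \left(- \frac{53}{2}\right) = \frac{53}{6}$)
$\frac{-2067 + 2191}{\left(-1643 - 1158\right) + C{\left(30 \right)}} = \frac{-2067 + 2191}{\left(-1643 - 1158\right) + \frac{53}{6}} = \frac{124}{-2801 + \frac{53}{6}} = \frac{124}{- \frac{16753}{6}} = 124 \left(- \frac{6}{16753}\right) = - \frac{744}{16753}$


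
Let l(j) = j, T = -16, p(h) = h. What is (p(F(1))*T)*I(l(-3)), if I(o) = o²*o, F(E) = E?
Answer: 432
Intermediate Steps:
I(o) = o³
(p(F(1))*T)*I(l(-3)) = (1*(-16))*(-3)³ = -16*(-27) = 432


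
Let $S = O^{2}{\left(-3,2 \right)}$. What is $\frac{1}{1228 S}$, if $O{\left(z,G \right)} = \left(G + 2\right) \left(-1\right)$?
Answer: $\frac{1}{19648} \approx 5.0896 \cdot 10^{-5}$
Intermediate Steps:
$O{\left(z,G \right)} = -2 - G$ ($O{\left(z,G \right)} = \left(2 + G\right) \left(-1\right) = -2 - G$)
$S = 16$ ($S = \left(-2 - 2\right)^{2} = \left(-4\right)^{2} = 16$)
$\frac{1}{1228 S} = \frac{1}{1228 \cdot 16} = \frac{1}{1228} \cdot \frac{1}{16} = \frac{1}{19648}$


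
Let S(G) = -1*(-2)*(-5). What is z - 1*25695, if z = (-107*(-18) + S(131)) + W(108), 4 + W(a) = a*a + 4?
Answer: -12115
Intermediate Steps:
W(a) = a² (W(a) = -4 + (a*a + 4) = -4 + (a² + 4) = -4 + (4 + a²) = a²)
S(G) = -10 (S(G) = 2*(-5) = -10)
z = 13580 (z = (-107*(-18) - 10) + 108² = (1926 - 10) + 11664 = 1916 + 11664 = 13580)
z - 1*25695 = 13580 - 1*25695 = 13580 - 25695 = -12115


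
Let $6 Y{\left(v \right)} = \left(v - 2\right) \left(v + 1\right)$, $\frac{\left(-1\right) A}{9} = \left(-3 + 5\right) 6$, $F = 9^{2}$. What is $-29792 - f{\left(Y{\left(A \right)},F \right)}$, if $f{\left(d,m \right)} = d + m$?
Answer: $- \frac{95504}{3} \approx -31835.0$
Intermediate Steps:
$F = 81$
$A = -108$ ($A = - 9 \left(-3 + 5\right) 6 = - 9 \cdot 2 \cdot 6 = \left(-9\right) 12 = -108$)
$Y{\left(v \right)} = \frac{\left(1 + v\right) \left(-2 + v\right)}{6}$ ($Y{\left(v \right)} = \frac{\left(v - 2\right) \left(v + 1\right)}{6} = \frac{\left(-2 + v\right) \left(1 + v\right)}{6} = \frac{\left(1 + v\right) \left(-2 + v\right)}{6}$)
$-29792 - f{\left(Y{\left(A \right)},F \right)} = -29792 - \left(\left(- \frac{1}{3} - -18 + \frac{\left(-108\right)^{2}}{6}\right) + 81\right) = -29792 - \left(\left(- \frac{1}{3} + 18 + \frac{1}{6} \cdot 11664\right) + 81\right) = -29792 - \left(\left(- \frac{1}{3} + 18 + 1944\right) + 81\right) = -29792 - \left(\frac{5885}{3} + 81\right) = -29792 - \frac{6128}{3} = - \frac{95504}{3}$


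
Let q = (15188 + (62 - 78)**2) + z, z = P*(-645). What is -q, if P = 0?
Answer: -15444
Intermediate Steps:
z = 0 (z = 0*(-645) = 0)
q = 15444 (q = (15188 + (62 - 78)**2) + 0 = (15188 + (-16)**2) + 0 = (15188 + 256) + 0 = 15444 + 0 = 15444)
-q = -1*15444 = -15444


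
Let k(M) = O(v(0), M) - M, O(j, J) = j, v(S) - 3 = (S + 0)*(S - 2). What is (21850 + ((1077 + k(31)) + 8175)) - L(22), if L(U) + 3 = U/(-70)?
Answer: 1087706/35 ≈ 31077.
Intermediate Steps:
v(S) = 3 + S*(-2 + S) (v(S) = 3 + (S + 0)*(S - 2) = 3 + S*(-2 + S))
k(M) = 3 - M (k(M) = (3 + 0² - 2*0) - M = (3 + 0 + 0) - M = 3 - M)
L(U) = -3 - U/70 (L(U) = -3 + U/(-70) = -3 + U*(-1/70) = -3 - U/70)
(21850 + ((1077 + k(31)) + 8175)) - L(22) = (21850 + ((1077 + (3 - 1*31)) + 8175)) - (-3 - 1/70*22) = (21850 + ((1077 + (3 - 31)) + 8175)) - (-3 - 11/35) = (21850 + ((1077 - 28) + 8175)) - 1*(-116/35) = (21850 + (1049 + 8175)) + 116/35 = (21850 + 9224) + 116/35 = 31074 + 116/35 = 1087706/35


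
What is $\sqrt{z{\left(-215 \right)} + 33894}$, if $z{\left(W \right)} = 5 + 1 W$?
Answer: $2 \sqrt{8421} \approx 183.53$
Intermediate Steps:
$z{\left(W \right)} = 5 + W$
$\sqrt{z{\left(-215 \right)} + 33894} = \sqrt{\left(5 - 215\right) + 33894} = \sqrt{-210 + 33894} = \sqrt{33684} = 2 \sqrt{8421}$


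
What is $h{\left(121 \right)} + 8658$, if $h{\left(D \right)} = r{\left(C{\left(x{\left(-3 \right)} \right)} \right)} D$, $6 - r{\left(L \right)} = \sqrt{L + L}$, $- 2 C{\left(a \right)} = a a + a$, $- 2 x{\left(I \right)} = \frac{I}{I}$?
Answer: $\frac{18647}{2} \approx 9323.5$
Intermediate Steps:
$x{\left(I \right)} = - \frac{1}{2}$ ($x{\left(I \right)} = - \frac{I \frac{1}{I}}{2} = \left(- \frac{1}{2}\right) 1 = - \frac{1}{2}$)
$C{\left(a \right)} = - \frac{a}{2} - \frac{a^{2}}{2}$ ($C{\left(a \right)} = - \frac{a a + a}{2} = - \frac{a^{2} + a}{2} = - \frac{a + a^{2}}{2} = - \frac{a}{2} - \frac{a^{2}}{2}$)
$r{\left(L \right)} = 6 - \sqrt{2} \sqrt{L}$ ($r{\left(L \right)} = 6 - \sqrt{L + L} = 6 - \sqrt{2 L} = 6 - \sqrt{2} \sqrt{L}$)
$h{\left(D \right)} = \frac{11 D}{2}$ ($h{\left(D \right)} = \left(6 - \sqrt{2} \sqrt{\left(- \frac{1}{2}\right) \left(- \frac{1}{2}\right) \left(1 - \frac{1}{2}\right)}\right) D = \left(6 - \sqrt{2} \sqrt{\left(- \frac{1}{2}\right) \left(- \frac{1}{2}\right) \frac{1}{2}}\right) D = \left(6 - \frac{\sqrt{2}}{2 \sqrt{2}}\right) D = \left(6 - \sqrt{2} \frac{\sqrt{2}}{4}\right) D = \left(6 - \frac{1}{2}\right) D = \frac{11 D}{2}$)
$h{\left(121 \right)} + 8658 = \frac{11}{2} \cdot 121 + 8658 = \frac{1331}{2} + 8658 = \frac{18647}{2}$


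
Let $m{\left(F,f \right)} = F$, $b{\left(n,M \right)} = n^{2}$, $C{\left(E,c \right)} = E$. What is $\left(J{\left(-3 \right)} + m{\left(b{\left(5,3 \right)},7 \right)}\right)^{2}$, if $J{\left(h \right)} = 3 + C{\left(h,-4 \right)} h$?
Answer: $1369$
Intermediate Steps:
$J{\left(h \right)} = 3 + h^{2}$ ($J{\left(h \right)} = 3 + h h = 3 + h^{2}$)
$\left(J{\left(-3 \right)} + m{\left(b{\left(5,3 \right)},7 \right)}\right)^{2} = \left(\left(3 + \left(-3\right)^{2}\right) + 5^{2}\right)^{2} = \left(\left(3 + 9\right) + 25\right)^{2} = \left(12 + 25\right)^{2} = 37^{2} = 1369$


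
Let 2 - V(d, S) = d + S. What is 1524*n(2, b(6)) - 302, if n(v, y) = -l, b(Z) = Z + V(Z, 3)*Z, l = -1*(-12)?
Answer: -18590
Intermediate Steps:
V(d, S) = 2 - S - d (V(d, S) = 2 - (d + S) = 2 - (S + d) = 2 + (-S - d) = 2 - S - d)
l = 12
b(Z) = Z + Z*(-1 - Z) (b(Z) = Z + (2 - 1*3 - Z)*Z = Z + (2 - 3 - Z)*Z = Z + (-1 - Z)*Z = Z + Z*(-1 - Z))
n(v, y) = -12 (n(v, y) = -1*12 = -12)
1524*n(2, b(6)) - 302 = 1524*(-12) - 302 = -18288 - 302 = -18590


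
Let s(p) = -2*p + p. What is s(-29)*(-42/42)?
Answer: -29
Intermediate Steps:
s(p) = -p
s(-29)*(-42/42) = (-1*(-29))*(-42/42) = 29*(-42*1/42) = 29*(-1) = -29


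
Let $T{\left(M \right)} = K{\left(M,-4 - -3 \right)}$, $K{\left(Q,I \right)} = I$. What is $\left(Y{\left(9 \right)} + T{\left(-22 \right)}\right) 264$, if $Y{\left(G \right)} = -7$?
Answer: $-2112$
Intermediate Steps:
$T{\left(M \right)} = -1$ ($T{\left(M \right)} = -4 - -3 = -4 + 3 = -1$)
$\left(Y{\left(9 \right)} + T{\left(-22 \right)}\right) 264 = \left(-7 - 1\right) 264 = \left(-8\right) 264 = -2112$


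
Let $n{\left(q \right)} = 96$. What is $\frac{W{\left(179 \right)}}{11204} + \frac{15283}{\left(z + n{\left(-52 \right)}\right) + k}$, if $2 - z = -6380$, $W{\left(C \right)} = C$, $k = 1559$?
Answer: $\frac{172669355}{90046548} \approx 1.9176$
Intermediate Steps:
$z = 6382$ ($z = 2 - -6380 = 2 + 6380 = 6382$)
$\frac{W{\left(179 \right)}}{11204} + \frac{15283}{\left(z + n{\left(-52 \right)}\right) + k} = \frac{179}{11204} + \frac{15283}{\left(6382 + 96\right) + 1559} = 179 \cdot \frac{1}{11204} + \frac{15283}{6478 + 1559} = \frac{179}{11204} + \frac{15283}{8037} = \frac{172669355}{90046548}$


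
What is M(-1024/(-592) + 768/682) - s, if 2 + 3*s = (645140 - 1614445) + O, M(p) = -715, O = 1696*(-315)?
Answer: 1501402/3 ≈ 5.0047e+5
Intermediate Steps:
O = -534240
s = -1503547/3 (s = -2/3 + ((645140 - 1614445) - 534240)/3 = -2/3 + (-969305 - 534240)/3 = -2/3 + (1/3)*(-1503545) = -2/3 - 1503545/3 = -1503547/3 ≈ -5.0118e+5)
M(-1024/(-592) + 768/682) - s = -715 - 1*(-1503547/3) = -715 + 1503547/3 = 1501402/3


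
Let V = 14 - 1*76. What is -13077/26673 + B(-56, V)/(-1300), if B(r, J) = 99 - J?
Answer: -7098151/11558300 ≈ -0.61412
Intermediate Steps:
V = -62 (V = 14 - 76 = -62)
-13077/26673 + B(-56, V)/(-1300) = -13077/26673 + (99 - 1*(-62))/(-1300) = -13077*1/26673 + (99 + 62)*(-1/1300) = -4359/8891 + 161*(-1/1300) = -4359/8891 - 161/1300 = -7098151/11558300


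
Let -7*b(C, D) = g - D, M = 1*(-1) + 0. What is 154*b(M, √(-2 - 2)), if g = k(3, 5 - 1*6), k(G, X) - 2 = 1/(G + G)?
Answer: -143/3 + 44*I ≈ -47.667 + 44.0*I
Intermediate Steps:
k(G, X) = 2 + 1/(2*G) (k(G, X) = 2 + 1/(G + G) = 2 + 1/(2*G))
M = -1 (M = -1 + 0 = -1)
g = 13/6 (g = 2 + (½)/3 = 2 + (½)*(⅓) = 2 + ⅙ = 13/6 ≈ 2.1667)
b(C, D) = -13/42 + D/7 (b(C, D) = -(13/6 - D)/7 = -13/42 + D/7)
154*b(M, √(-2 - 2)) = 154*(-13/42 + √(-2 - 2)/7) = 154*(-13/42 + √(-4)/7) = 154*(-13/42 + (2*I)/7) = 154*(-13/42 + 2*I/7) = -143/3 + 44*I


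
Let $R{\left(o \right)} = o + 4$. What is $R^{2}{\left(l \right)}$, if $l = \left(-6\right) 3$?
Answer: $196$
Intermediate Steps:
$l = -18$
$R{\left(o \right)} = 4 + o$
$R^{2}{\left(l \right)} = \left(4 - 18\right)^{2} = \left(-14\right)^{2} = 196$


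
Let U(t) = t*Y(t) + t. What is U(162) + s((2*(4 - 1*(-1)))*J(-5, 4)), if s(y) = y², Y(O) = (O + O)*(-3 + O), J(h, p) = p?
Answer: 8347354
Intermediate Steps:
Y(O) = 2*O*(-3 + O) (Y(O) = (2*O)*(-3 + O) = 2*O*(-3 + O))
U(t) = t + 2*t²*(-3 + t) (U(t) = t*(2*t*(-3 + t)) + t = 2*t²*(-3 + t) + t = t + 2*t²*(-3 + t))
U(162) + s((2*(4 - 1*(-1)))*J(-5, 4)) = 162*(1 + 2*162*(-3 + 162)) + ((2*(4 - 1*(-1)))*4)² = 162*(1 + 2*162*159) + ((2*(4 + 1))*4)² = 162*(1 + 51516) + ((2*5)*4)² = 162*51517 + (10*4)² = 8345754 + 40² = 8345754 + 1600 = 8347354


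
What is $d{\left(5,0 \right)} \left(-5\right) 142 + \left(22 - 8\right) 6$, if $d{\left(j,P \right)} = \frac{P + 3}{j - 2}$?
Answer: $-626$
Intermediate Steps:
$d{\left(j,P \right)} = \frac{3 + P}{-2 + j}$
$d{\left(5,0 \right)} \left(-5\right) 142 + \left(22 - 8\right) 6 = \frac{3 + 0}{-2 + 5} \left(-5\right) 142 + \left(22 - 8\right) 6 = \frac{1}{3} \cdot 3 \left(-5\right) 142 + \left(22 - 8\right) 6 = \frac{1}{3} \cdot 3 \left(-5\right) 142 + 14 \cdot 6 = 1 \left(-5\right) 142 + 84 = \left(-5\right) 142 + 84 = -710 + 84 = -626$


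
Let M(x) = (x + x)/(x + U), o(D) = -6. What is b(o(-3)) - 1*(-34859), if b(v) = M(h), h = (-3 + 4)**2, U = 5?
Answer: 104578/3 ≈ 34859.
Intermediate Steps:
h = 1 (h = 1**2 = 1)
M(x) = 2*x/(5 + x) (M(x) = (x + x)/(x + 5) = (2*x)/(5 + x) = 2*x/(5 + x))
b(v) = 1/3 (b(v) = 2*1/(5 + 1) = 2*1/6 = 2*1*(1/6) = 1/3)
b(o(-3)) - 1*(-34859) = 1/3 - 1*(-34859) = 1/3 + 34859 = 104578/3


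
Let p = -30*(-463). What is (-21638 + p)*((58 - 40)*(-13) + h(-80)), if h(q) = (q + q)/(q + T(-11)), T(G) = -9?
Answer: 160120168/89 ≈ 1.7991e+6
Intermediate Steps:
p = 13890
h(q) = 2*q/(-9 + q) (h(q) = (q + q)/(q - 9) = (2*q)/(-9 + q) = 2*q/(-9 + q))
(-21638 + p)*((58 - 40)*(-13) + h(-80)) = (-21638 + 13890)*((58 - 40)*(-13) + 2*(-80)/(-9 - 80)) = -7748*(18*(-13) + 2*(-80)/(-89)) = -7748*(-234 + 2*(-80)*(-1/89)) = -7748*(-234 + 160/89) = -7748*(-20666/89) = 160120168/89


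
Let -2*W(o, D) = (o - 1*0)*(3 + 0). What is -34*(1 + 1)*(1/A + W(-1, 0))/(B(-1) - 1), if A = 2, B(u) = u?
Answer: 68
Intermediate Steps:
W(o, D) = -3*o/2 (W(o, D) = -(o - 1*0)*(3 + 0)/2 = -(o + 0)*3/2 = -o*3/2 = -3*o/2)
-34*(1 + 1)*(1/A + W(-1, 0))/(B(-1) - 1) = -34*(1 + 1)*(1/2 - 3/2*(-1))/(-1 - 1) = -68*(½ + 3/2)/(-2) = -68*2*(-½) = -68*(-1) = -34*(-2) = 68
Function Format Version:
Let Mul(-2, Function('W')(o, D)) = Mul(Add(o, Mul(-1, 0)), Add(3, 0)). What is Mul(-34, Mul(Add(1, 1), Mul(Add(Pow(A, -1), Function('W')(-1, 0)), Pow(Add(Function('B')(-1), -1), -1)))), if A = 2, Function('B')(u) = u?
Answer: 68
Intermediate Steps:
Function('W')(o, D) = Mul(Rational(-3, 2), o) (Function('W')(o, D) = Mul(Rational(-1, 2), Mul(Add(o, Mul(-1, 0)), Add(3, 0))) = Mul(Rational(-1, 2), Mul(Add(o, 0), 3)) = Mul(Rational(-1, 2), Mul(o, 3)) = Mul(Rational(-1, 2), Mul(3, o)) = Mul(Rational(-3, 2), o))
Mul(-34, Mul(Add(1, 1), Mul(Add(Pow(A, -1), Function('W')(-1, 0)), Pow(Add(Function('B')(-1), -1), -1)))) = Mul(-34, Mul(Add(1, 1), Mul(Add(Pow(2, -1), Mul(Rational(-3, 2), -1)), Pow(Add(-1, -1), -1)))) = Mul(-34, Mul(2, Mul(Add(Rational(1, 2), Rational(3, 2)), Pow(-2, -1)))) = Mul(-34, Mul(2, Mul(2, Rational(-1, 2)))) = Mul(-34, Mul(2, -1)) = Mul(-34, -2) = 68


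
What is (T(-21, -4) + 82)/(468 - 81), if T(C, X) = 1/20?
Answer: 547/2580 ≈ 0.21202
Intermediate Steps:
T(C, X) = 1/20
(T(-21, -4) + 82)/(468 - 81) = (1/20 + 82)/(468 - 81) = (1641/20)/387 = (1641/20)*(1/387) = 547/2580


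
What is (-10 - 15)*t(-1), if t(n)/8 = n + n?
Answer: 400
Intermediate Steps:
t(n) = 16*n (t(n) = 8*(n + n) = 8*(2*n) = 16*n)
(-10 - 15)*t(-1) = (-10 - 15)*(16*(-1)) = -25*(-16) = 400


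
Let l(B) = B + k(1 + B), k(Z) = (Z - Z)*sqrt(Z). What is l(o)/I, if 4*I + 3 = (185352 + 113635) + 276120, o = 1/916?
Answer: 1/131698816 ≈ 7.5931e-9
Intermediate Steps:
o = 1/916 ≈ 0.0010917
k(Z) = 0 (k(Z) = 0*sqrt(Z) = 0)
l(B) = B (l(B) = B + 0 = B)
I = 143776 (I = -3/4 + ((185352 + 113635) + 276120)/4 = -3/4 + (298987 + 276120)/4 = -3/4 + (1/4)*575107 = -3/4 + 575107/4 = 143776)
l(o)/I = (1/916)/143776 = (1/916)*(1/143776) = 1/131698816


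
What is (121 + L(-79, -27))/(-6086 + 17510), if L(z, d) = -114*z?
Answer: 9127/11424 ≈ 0.79893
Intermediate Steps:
(121 + L(-79, -27))/(-6086 + 17510) = (121 - 114*(-79))/(-6086 + 17510) = (121 + 9006)/11424 = 9127*(1/11424) = 9127/11424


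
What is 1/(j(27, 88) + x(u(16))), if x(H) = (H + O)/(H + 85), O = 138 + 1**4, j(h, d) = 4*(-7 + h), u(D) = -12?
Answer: 73/5967 ≈ 0.012234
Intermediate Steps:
j(h, d) = -28 + 4*h
O = 139 (O = 138 + 1 = 139)
x(H) = (139 + H)/(85 + H) (x(H) = (H + 139)/(H + 85) = (139 + H)/(85 + H))
1/(j(27, 88) + x(u(16))) = 1/((-28 + 4*27) + (139 - 12)/(85 - 12)) = 1/((-28 + 108) + 127/73) = 1/(80 + (1/73)*127) = 1/(80 + 127/73) = 1/(5967/73) = 73/5967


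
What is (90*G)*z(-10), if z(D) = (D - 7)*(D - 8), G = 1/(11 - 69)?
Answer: -13770/29 ≈ -474.83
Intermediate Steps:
G = -1/58 (G = 1/(-58) = -1/58 ≈ -0.017241)
z(D) = (-8 + D)*(-7 + D) (z(D) = (-7 + D)*(-8 + D) = (-8 + D)*(-7 + D))
(90*G)*z(-10) = (90*(-1/58))*(56 + (-10)² - 15*(-10)) = -45*(56 + 100 + 150)/29 = -45/29*306 = -13770/29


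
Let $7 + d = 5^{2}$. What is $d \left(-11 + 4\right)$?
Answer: $-126$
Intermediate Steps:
$d = 18$ ($d = -7 + 5^{2} = -7 + 25 = 18$)
$d \left(-11 + 4\right) = 18 \left(-11 + 4\right) = 18 \left(-7\right) = -126$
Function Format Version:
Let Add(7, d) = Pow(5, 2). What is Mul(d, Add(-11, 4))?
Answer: -126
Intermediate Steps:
d = 18 (d = Add(-7, Pow(5, 2)) = Add(-7, 25) = 18)
Mul(d, Add(-11, 4)) = Mul(18, Add(-11, 4)) = Mul(18, -7) = -126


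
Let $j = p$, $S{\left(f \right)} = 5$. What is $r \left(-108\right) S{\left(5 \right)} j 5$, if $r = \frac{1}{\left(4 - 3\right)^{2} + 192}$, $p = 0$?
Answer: $0$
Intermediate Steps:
$j = 0$
$r = \frac{1}{193}$ ($r = \frac{1}{1^{2} + 192} = \frac{1}{1 + 192} = \frac{1}{193} \approx 0.0051813$)
$r \left(-108\right) S{\left(5 \right)} j 5 = \frac{1}{193} \left(-108\right) 5 \cdot 0 \cdot 5 = - \frac{108 \cdot 0 \cdot 5}{193} = \left(- \frac{108}{193}\right) 0 = 0$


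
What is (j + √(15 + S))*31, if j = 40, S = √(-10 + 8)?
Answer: 1240 + 31*√(15 + I*√2) ≈ 1360.2 + 5.6535*I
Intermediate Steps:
S = I*√2 (S = √(-2) = I*√2 ≈ 1.4142*I)
(j + √(15 + S))*31 = (40 + √(15 + I*√2))*31 = 1240 + 31*√(15 + I*√2)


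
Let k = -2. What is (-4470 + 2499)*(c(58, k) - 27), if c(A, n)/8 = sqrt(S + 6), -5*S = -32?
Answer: 53217 - 15768*sqrt(310)/5 ≈ -2307.9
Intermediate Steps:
S = 32/5 (S = -1/5*(-32) = 32/5 ≈ 6.4000)
c(A, n) = 8*sqrt(310)/5 (c(A, n) = 8*sqrt(32/5 + 6) = 8*sqrt(62/5) = 8*(sqrt(310)/5) = 8*sqrt(310)/5)
(-4470 + 2499)*(c(58, k) - 27) = (-4470 + 2499)*(8*sqrt(310)/5 - 27) = -1971*(-27 + 8*sqrt(310)/5) = 53217 - 15768*sqrt(310)/5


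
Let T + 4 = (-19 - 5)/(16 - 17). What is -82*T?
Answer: -1640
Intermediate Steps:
T = 20 (T = -4 + (-19 - 5)/(16 - 17) = -4 - 24/(-1) = -4 - 24*(-1) = -4 + 24 = 20)
-82*T = -82*20 = -1640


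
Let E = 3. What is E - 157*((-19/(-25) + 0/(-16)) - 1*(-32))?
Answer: -128508/25 ≈ -5140.3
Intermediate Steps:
E - 157*((-19/(-25) + 0/(-16)) - 1*(-32)) = 3 - 157*((-19/(-25) + 0/(-16)) - 1*(-32)) = 3 - 157*((-19*(-1/25) + 0*(-1/16)) + 32) = 3 - 157*((19/25 + 0) + 32) = 3 - 157*(19/25 + 32) = 3 - 157*819/25 = 3 - 128583/25 = -128508/25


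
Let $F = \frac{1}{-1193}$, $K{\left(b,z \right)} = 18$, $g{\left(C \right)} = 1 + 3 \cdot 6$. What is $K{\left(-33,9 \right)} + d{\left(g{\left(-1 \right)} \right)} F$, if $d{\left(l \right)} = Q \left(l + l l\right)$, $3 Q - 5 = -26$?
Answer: $\frac{24134}{1193} \approx 20.23$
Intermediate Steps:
$Q = -7$ ($Q = \frac{5}{3} + \frac{1}{3} \left(-26\right) = \frac{5}{3} - \frac{26}{3} = -7$)
$g{\left(C \right)} = 19$ ($g{\left(C \right)} = 1 + 18 = 19$)
$d{\left(l \right)} = - 7 l - 7 l^{2}$ ($d{\left(l \right)} = - 7 \left(l + l l\right) = - 7 \left(l + l^{2}\right) = - 7 l - 7 l^{2}$)
$F = - \frac{1}{1193} \approx -0.00083822$
$K{\left(-33,9 \right)} + d{\left(g{\left(-1 \right)} \right)} F = 18 + \left(-7\right) 19 \left(1 + 19\right) \left(- \frac{1}{1193}\right) = 18 + \left(-7\right) 19 \cdot 20 \left(- \frac{1}{1193}\right) = 18 - - \frac{2660}{1193} = 18 + \frac{2660}{1193} = \frac{24134}{1193}$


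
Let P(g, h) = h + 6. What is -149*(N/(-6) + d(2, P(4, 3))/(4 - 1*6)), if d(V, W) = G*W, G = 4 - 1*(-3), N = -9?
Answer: 4470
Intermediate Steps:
G = 7 (G = 4 + 3 = 7)
P(g, h) = 6 + h
d(V, W) = 7*W
-149*(N/(-6) + d(2, P(4, 3))/(4 - 1*6)) = -149*(-9/(-6) + (7*(6 + 3))/(4 - 1*6)) = -149*(-9*(-1/6) + (7*9)/(4 - 6)) = -149*(3/2 + 63/(-2)) = -149*(3/2 + 63*(-1/2)) = -149*(3/2 - 63/2) = -149*(-30) = 4470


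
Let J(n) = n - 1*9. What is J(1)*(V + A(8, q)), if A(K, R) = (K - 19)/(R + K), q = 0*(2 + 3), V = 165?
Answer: -1309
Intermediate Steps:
J(n) = -9 + n (J(n) = n - 9 = -9 + n)
q = 0 (q = 0*5 = 0)
A(K, R) = (-19 + K)/(K + R)
J(1)*(V + A(8, q)) = (-9 + 1)*(165 + (-19 + 8)/(8 + 0)) = -8*(165 - 11/8) = -8*1309/8 = -1309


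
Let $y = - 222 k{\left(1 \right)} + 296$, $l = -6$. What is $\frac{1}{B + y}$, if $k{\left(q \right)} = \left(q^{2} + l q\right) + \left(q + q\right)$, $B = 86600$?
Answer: $\frac{1}{87562} \approx 1.142 \cdot 10^{-5}$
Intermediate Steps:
$k{\left(q \right)} = q^{2} - 4 q$ ($k{\left(q \right)} = \left(q^{2} - 6 q\right) + \left(q + q\right) = \left(q^{2} - 6 q\right) + 2 q = q^{2} - 4 q$)
$y = 962$ ($y = - 222 \cdot 1 \left(-4 + 1\right) + 296 = - 222 \cdot 1 \left(-3\right) + 296 = \left(-222\right) \left(-3\right) + 296 = 666 + 296 = 962$)
$\frac{1}{B + y} = \frac{1}{86600 + 962} = \frac{1}{87562}$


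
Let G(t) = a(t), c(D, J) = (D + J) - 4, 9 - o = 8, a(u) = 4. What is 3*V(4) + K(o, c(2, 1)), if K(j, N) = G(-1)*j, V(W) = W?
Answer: 16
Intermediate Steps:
o = 1 (o = 9 - 1*8 = 9 - 8 = 1)
c(D, J) = -4 + D + J
G(t) = 4
K(j, N) = 4*j
3*V(4) + K(o, c(2, 1)) = 3*4 + 4*1 = 12 + 4 = 16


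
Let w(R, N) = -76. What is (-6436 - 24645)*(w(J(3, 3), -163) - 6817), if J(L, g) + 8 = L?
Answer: 214241333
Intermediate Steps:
J(L, g) = -8 + L
(-6436 - 24645)*(w(J(3, 3), -163) - 6817) = (-6436 - 24645)*(-76 - 6817) = -31081*(-6893) = 214241333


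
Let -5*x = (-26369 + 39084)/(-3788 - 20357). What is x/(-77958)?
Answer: -2543/1882295910 ≈ -1.3510e-6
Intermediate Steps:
x = 2543/24145 (x = -(-26369 + 39084)/(5*(-3788 - 20357)) = -2543/(-24145) = -2543*(-1)/24145 = -1/5*(-2543/4829) = 2543/24145 ≈ 0.10532)
x/(-77958) = (2543/24145)/(-77958) = (2543/24145)*(-1/77958) = -2543/1882295910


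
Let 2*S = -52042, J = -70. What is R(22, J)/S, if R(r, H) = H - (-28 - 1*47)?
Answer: -5/26021 ≈ -0.00019215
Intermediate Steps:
S = -26021 (S = (1/2)*(-52042) = -26021)
R(r, H) = 75 + H (R(r, H) = H - (-28 - 47) = H - 1*(-75) = H + 75 = 75 + H)
R(22, J)/S = (75 - 70)/(-26021) = 5*(-1/26021) = -5/26021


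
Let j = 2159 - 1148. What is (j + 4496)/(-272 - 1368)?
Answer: -5507/1640 ≈ -3.3579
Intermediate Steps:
j = 1011
(j + 4496)/(-272 - 1368) = (1011 + 4496)/(-272 - 1368) = 5507/(-1640) = 5507*(-1/1640) = -5507/1640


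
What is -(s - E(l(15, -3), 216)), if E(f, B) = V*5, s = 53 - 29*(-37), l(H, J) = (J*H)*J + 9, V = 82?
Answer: -716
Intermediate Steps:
l(H, J) = 9 + H*J² (l(H, J) = (H*J)*J + 9 = H*J² + 9 = 9 + H*J²)
s = 1126 (s = 53 + 1073 = 1126)
E(f, B) = 410 (E(f, B) = 82*5 = 410)
-(s - E(l(15, -3), 216)) = -(1126 - 1*410) = -(1126 - 410) = -1*716 = -716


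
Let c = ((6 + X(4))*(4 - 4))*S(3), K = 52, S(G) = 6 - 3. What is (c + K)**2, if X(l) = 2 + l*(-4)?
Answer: 2704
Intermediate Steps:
X(l) = 2 - 4*l
S(G) = 3
c = 0 (c = ((6 + (2 - 4*4))*(4 - 4))*3 = ((6 + (2 - 16))*0)*3 = ((6 - 14)*0)*3 = -8*0*3 = 0*3 = 0)
(c + K)**2 = (0 + 52)**2 = 52**2 = 2704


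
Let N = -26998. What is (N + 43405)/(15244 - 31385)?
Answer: -16407/16141 ≈ -1.0165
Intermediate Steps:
(N + 43405)/(15244 - 31385) = (-26998 + 43405)/(15244 - 31385) = 16407/(-16141) = 16407*(-1/16141) = -16407/16141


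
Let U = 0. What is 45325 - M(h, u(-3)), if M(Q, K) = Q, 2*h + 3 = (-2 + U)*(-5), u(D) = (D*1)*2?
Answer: 90643/2 ≈ 45322.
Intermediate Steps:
u(D) = 2*D (u(D) = D*2 = 2*D)
h = 7/2 (h = -3/2 + ((-2 + 0)*(-5))/2 = -3/2 + (-2*(-5))/2 = -3/2 + (½)*10 = -3/2 + 5 = 7/2 ≈ 3.5000)
45325 - M(h, u(-3)) = 45325 - 1*7/2 = 45325 - 7/2 = 90643/2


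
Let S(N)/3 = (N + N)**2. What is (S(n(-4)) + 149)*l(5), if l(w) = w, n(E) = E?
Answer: 1705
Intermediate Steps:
S(N) = 12*N**2 (S(N) = 3*(N + N)**2 = 3*(2*N)**2 = 3*(4*N**2) = 12*N**2)
(S(n(-4)) + 149)*l(5) = (12*(-4)**2 + 149)*5 = (12*16 + 149)*5 = (192 + 149)*5 = 341*5 = 1705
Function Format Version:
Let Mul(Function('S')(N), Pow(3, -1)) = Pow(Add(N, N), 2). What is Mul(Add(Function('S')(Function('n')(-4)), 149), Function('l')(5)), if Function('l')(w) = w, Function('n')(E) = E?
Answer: 1705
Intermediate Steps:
Function('S')(N) = Mul(12, Pow(N, 2)) (Function('S')(N) = Mul(3, Pow(Add(N, N), 2)) = Mul(3, Pow(Mul(2, N), 2)) = Mul(3, Mul(4, Pow(N, 2))) = Mul(12, Pow(N, 2)))
Mul(Add(Function('S')(Function('n')(-4)), 149), Function('l')(5)) = Mul(Add(Mul(12, Pow(-4, 2)), 149), 5) = Mul(Add(Mul(12, 16), 149), 5) = Mul(Add(192, 149), 5) = Mul(341, 5) = 1705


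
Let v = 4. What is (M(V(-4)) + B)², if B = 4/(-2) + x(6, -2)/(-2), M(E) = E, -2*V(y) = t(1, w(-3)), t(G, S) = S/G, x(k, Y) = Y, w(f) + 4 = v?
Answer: 1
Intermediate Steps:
w(f) = 0 (w(f) = -4 + 4 = 0)
V(y) = 0 (V(y) = -0/1 = -0 = -½*0 = 0)
B = -1 (B = 4/(-2) - 2/(-2) = 4*(-½) - 2*(-½) = -2 + 1 = -1)
(M(V(-4)) + B)² = (0 - 1)² = (-1)² = 1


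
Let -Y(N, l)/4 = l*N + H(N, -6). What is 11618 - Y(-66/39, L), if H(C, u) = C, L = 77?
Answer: 11090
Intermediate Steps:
Y(N, l) = -4*N - 4*N*l (Y(N, l) = -4*(l*N + N) = -4*(N*l + N) = -4*(N + N*l) = -4*N - 4*N*l)
11618 - Y(-66/39, L) = 11618 - 4*(-66/39)*(-1 - 1*77) = 11618 - 4*(-66*1/39)*(-1 - 77) = 11618 - 4*(-22)*(-78)/13 = 11618 - 1*528 = 11618 - 528 = 11090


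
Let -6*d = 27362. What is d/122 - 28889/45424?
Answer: -316009559/8312592 ≈ -38.016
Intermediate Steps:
d = -13681/3 (d = -⅙*27362 = -13681/3 ≈ -4560.3)
d/122 - 28889/45424 = -13681/3/122 - 28889/45424 = -13681/3*1/122 - 28889*1/45424 = -13681/366 - 28889/45424 = -316009559/8312592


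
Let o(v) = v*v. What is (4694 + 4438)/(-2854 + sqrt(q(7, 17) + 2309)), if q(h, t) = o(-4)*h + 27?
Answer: -6515682/2035717 - 27396*sqrt(17)/2035717 ≈ -3.2562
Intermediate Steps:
o(v) = v**2
q(h, t) = 27 + 16*h (q(h, t) = (-4)**2*h + 27 = 16*h + 27 = 27 + 16*h)
(4694 + 4438)/(-2854 + sqrt(q(7, 17) + 2309)) = (4694 + 4438)/(-2854 + sqrt((27 + 16*7) + 2309)) = 9132/(-2854 + sqrt((27 + 112) + 2309)) = 9132/(-2854 + sqrt(139 + 2309)) = 9132/(-2854 + sqrt(2448)) = 9132/(-2854 + 12*sqrt(17))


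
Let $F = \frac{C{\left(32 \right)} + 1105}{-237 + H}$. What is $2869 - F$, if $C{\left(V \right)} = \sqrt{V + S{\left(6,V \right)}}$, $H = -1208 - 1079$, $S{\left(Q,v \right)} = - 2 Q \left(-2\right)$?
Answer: $\frac{7242461}{2524} + \frac{\sqrt{14}}{1262} \approx 2869.4$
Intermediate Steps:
$S{\left(Q,v \right)} = 4 Q$
$H = -2287$
$C{\left(V \right)} = \sqrt{24 + V}$ ($C{\left(V \right)} = \sqrt{V + 4 \cdot 6} = \sqrt{V + 24} = \sqrt{24 + V}$)
$F = - \frac{1105}{2524} - \frac{\sqrt{14}}{1262}$ ($F = \frac{\sqrt{24 + 32} + 1105}{-237 - 2287} = \frac{\sqrt{56} + 1105}{-2524} = \left(2 \sqrt{14} + 1105\right) \left(- \frac{1}{2524}\right) = \left(1105 + 2 \sqrt{14}\right) \left(- \frac{1}{2524}\right) = - \frac{1105}{2524} - \frac{\sqrt{14}}{1262} \approx -0.44076$)
$2869 - F = 2869 - \left(- \frac{1105}{2524} - \frac{\sqrt{14}}{1262}\right) = 2869 + \left(\frac{1105}{2524} + \frac{\sqrt{14}}{1262}\right) = \frac{7242461}{2524} + \frac{\sqrt{14}}{1262}$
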